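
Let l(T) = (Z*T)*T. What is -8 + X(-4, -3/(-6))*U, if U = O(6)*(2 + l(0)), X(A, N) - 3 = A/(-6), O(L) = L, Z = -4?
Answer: 36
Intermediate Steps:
l(T) = -4*T**2 (l(T) = (-4*T)*T = -4*T**2)
X(A, N) = 3 - A/6 (X(A, N) = 3 + A/(-6) = 3 + A*(-1/6) = 3 - A/6)
U = 12 (U = 6*(2 - 4*0**2) = 6*(2 - 4*0) = 6*(2 + 0) = 6*2 = 12)
-8 + X(-4, -3/(-6))*U = -8 + (3 - 1/6*(-4))*12 = -8 + (3 + 2/3)*12 = -8 + (11/3)*12 = -8 + 44 = 36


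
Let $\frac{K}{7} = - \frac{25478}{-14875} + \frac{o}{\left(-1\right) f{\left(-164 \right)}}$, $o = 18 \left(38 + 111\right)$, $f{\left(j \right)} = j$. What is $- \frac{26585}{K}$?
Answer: $- \frac{4632436250}{22036571} \approx -210.22$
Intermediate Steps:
$o = 2682$ ($o = 18 \cdot 149 = 2682$)
$K = \frac{22036571}{174250}$ ($K = 7 \left(- \frac{25478}{-14875} + \frac{2682}{\left(-1\right) \left(-164\right)}\right) = 7 \left(\left(-25478\right) \left(- \frac{1}{14875}\right) + \frac{2682}{164}\right) = 7 \left(\frac{25478}{14875} + 2682 \cdot \frac{1}{164}\right) = 7 \left(\frac{25478}{14875} + \frac{1341}{82}\right) = 7 \cdot \frac{22036571}{1219750} = \frac{22036571}{174250} \approx 126.47$)
$- \frac{26585}{K} = - \frac{26585}{\frac{22036571}{174250}} = \left(-26585\right) \frac{174250}{22036571} = - \frac{4632436250}{22036571}$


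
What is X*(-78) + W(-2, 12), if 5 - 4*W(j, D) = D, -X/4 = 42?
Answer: 52409/4 ≈ 13102.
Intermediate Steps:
X = -168 (X = -4*42 = -168)
W(j, D) = 5/4 - D/4
X*(-78) + W(-2, 12) = -168*(-78) + (5/4 - ¼*12) = 13104 + (5/4 - 3) = 13104 - 7/4 = 52409/4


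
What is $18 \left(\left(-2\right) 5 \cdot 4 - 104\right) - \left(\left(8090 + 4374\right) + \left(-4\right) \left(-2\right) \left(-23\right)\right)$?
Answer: $-14872$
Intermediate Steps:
$18 \left(\left(-2\right) 5 \cdot 4 - 104\right) - \left(\left(8090 + 4374\right) + \left(-4\right) \left(-2\right) \left(-23\right)\right) = 18 \left(\left(-10\right) 4 - 104\right) - \left(12464 + 8 \left(-23\right)\right) = 18 \left(-40 - 104\right) - \left(12464 - 184\right) = 18 \left(-144\right) - 12280 = -2592 - 12280 = -14872$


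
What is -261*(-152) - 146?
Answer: 39526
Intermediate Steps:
-261*(-152) - 146 = 39672 - 146 = 39526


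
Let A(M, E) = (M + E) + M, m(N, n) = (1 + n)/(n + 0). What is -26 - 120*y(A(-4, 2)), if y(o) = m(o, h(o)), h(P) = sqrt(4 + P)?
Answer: -146 + 60*I*sqrt(2) ≈ -146.0 + 84.853*I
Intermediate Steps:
m(N, n) = (1 + n)/n
A(M, E) = E + 2*M (A(M, E) = (E + M) + M = E + 2*M)
y(o) = (1 + sqrt(4 + o))/sqrt(4 + o) (y(o) = (1 + sqrt(4 + o))/(sqrt(4 + o)) = (1 + sqrt(4 + o))/sqrt(4 + o))
-26 - 120*y(A(-4, 2)) = -26 - 120*(1 + 1/sqrt(4 + (2 + 2*(-4)))) = -26 - 120*(1 + 1/sqrt(4 + (2 - 8))) = -26 - 120*(1 + 1/sqrt(4 - 6)) = -26 - 120*(1 + 1/sqrt(-2)) = -26 - 120*(1 - I*sqrt(2)/2) = -26 + (-120 + 60*I*sqrt(2)) = -146 + 60*I*sqrt(2)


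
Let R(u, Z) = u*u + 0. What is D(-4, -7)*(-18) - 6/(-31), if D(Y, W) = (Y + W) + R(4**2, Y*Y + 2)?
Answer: -136704/31 ≈ -4409.8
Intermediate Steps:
R(u, Z) = u**2 (R(u, Z) = u**2 + 0 = u**2)
D(Y, W) = 256 + W + Y (D(Y, W) = (Y + W) + (4**2)**2 = (W + Y) + 16**2 = (W + Y) + 256 = 256 + W + Y)
D(-4, -7)*(-18) - 6/(-31) = (256 - 7 - 4)*(-18) - 6/(-31) = 245*(-18) - 6*(-1/31) = -4410 + 6/31 = -136704/31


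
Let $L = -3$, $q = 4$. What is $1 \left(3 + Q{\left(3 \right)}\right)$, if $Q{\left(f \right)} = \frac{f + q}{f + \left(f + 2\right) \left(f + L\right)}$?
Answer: $\frac{16}{3} \approx 5.3333$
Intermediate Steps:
$Q{\left(f \right)} = \frac{4 + f}{f + \left(-3 + f\right) \left(2 + f\right)}$ ($Q{\left(f \right)} = \frac{f + 4}{f + \left(f + 2\right) \left(f - 3\right)} = \frac{4 + f}{f + \left(2 + f\right) \left(-3 + f\right)} = \frac{4 + f}{f + \left(-3 + f\right) \left(2 + f\right)}$)
$1 \left(3 + Q{\left(3 \right)}\right) = 1 \left(3 + \frac{4 + 3}{-6 + 3^{2}}\right) = 1 \left(3 + \frac{1}{-6 + 9} \cdot 7\right) = 1 \left(3 + \frac{1}{3} \cdot 7\right) = 1 \left(3 + \frac{7}{3}\right) = 1 \cdot \frac{16}{3} = \frac{16}{3}$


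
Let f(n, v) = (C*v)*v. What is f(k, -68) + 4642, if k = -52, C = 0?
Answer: 4642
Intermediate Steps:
f(n, v) = 0 (f(n, v) = (0*v)*v = 0*v = 0)
f(k, -68) + 4642 = 0 + 4642 = 4642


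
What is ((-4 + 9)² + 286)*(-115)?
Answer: -35765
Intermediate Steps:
((-4 + 9)² + 286)*(-115) = (5² + 286)*(-115) = (25 + 286)*(-115) = 311*(-115) = -35765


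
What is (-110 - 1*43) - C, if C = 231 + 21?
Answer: -405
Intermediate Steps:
C = 252
(-110 - 1*43) - C = (-110 - 1*43) - 1*252 = (-110 - 43) - 252 = -153 - 252 = -405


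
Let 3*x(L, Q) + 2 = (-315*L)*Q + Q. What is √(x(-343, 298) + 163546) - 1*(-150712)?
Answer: 150712 + 2*√24516258/3 ≈ 1.5401e+5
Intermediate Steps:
x(L, Q) = -⅔ + Q/3 - 105*L*Q (x(L, Q) = -⅔ + ((-315*L)*Q + Q)/3 = -⅔ + (-315*L*Q + Q)/3 = -⅔ + (Q - 315*L*Q)/3 = -⅔ + (Q/3 - 105*L*Q) = -⅔ + Q/3 - 105*L*Q)
√(x(-343, 298) + 163546) - 1*(-150712) = √((-⅔ + (⅓)*298 - 105*(-343)*298) + 163546) - 1*(-150712) = √((-⅔ + 298/3 + 10732470) + 163546) + 150712 = √(32197706/3 + 163546) + 150712 = √(32688344/3) + 150712 = 2*√24516258/3 + 150712 = 150712 + 2*√24516258/3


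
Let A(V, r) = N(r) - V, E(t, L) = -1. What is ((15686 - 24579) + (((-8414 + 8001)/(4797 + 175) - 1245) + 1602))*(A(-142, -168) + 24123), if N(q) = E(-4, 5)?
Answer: -257449562730/1243 ≈ -2.0712e+8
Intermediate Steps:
N(q) = -1
A(V, r) = -1 - V
((15686 - 24579) + (((-8414 + 8001)/(4797 + 175) - 1245) + 1602))*(A(-142, -168) + 24123) = ((15686 - 24579) + (((-8414 + 8001)/(4797 + 175) - 1245) + 1602))*((-1 - 1*(-142)) + 24123) = (-8893 + ((-413/4972 - 1245) + 1602))*((-1 + 142) + 24123) = (-8893 + ((-413*1/4972 - 1245) + 1602))*(141 + 24123) = (-8893 + ((-413/4972 - 1245) + 1602))*24264 = (-8893 + (-6190553/4972 + 1602))*24264 = (-8893 + 1774591/4972)*24264 = -42441405/4972*24264 = -257449562730/1243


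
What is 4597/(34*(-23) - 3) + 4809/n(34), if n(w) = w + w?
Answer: 3462469/53380 ≈ 64.865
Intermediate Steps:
n(w) = 2*w
4597/(34*(-23) - 3) + 4809/n(34) = 4597/(34*(-23) - 3) + 4809/((2*34)) = 4597/(-782 - 3) + 4809/68 = 4597/(-785) + 4809*(1/68) = 4597*(-1/785) + 4809/68 = -4597/785 + 4809/68 = 3462469/53380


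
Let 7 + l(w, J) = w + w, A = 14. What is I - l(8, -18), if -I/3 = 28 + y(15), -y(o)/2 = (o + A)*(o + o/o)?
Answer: 2691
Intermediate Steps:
l(w, J) = -7 + 2*w (l(w, J) = -7 + (w + w) = -7 + 2*w)
y(o) = -2*(1 + o)*(14 + o) (y(o) = -2*(o + 14)*(o + o/o) = -2*(14 + o)*(o + 1) = -2*(14 + o)*(1 + o) = -2*(1 + o)*(14 + o))
I = 2700 (I = -3*(28 + (-28 - 30*15 - 2*15**2)) = -3*(28 + (-28 - 450 - 2*225)) = -3*(28 + (-28 - 450 - 450)) = -3*(28 - 928) = -3*(-900) = 2700)
I - l(8, -18) = 2700 - (-7 + 2*8) = 2700 - (-7 + 16) = 2700 - 1*9 = 2700 - 9 = 2691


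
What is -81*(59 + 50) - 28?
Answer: -8857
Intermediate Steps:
-81*(59 + 50) - 28 = -81*109 - 28 = -8829 - 28 = -8857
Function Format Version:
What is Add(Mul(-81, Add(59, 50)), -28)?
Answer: -8857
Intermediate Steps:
Add(Mul(-81, Add(59, 50)), -28) = Add(Mul(-81, 109), -28) = Add(-8829, -28) = -8857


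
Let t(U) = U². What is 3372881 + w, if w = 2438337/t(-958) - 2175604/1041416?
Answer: 402964111430117835/119471764228 ≈ 3.3729e+6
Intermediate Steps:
w = 67829016967/119471764228 (w = 2438337/((-958)²) - 2175604/1041416 = 2438337/917764 - 2175604*1/1041416 = 2438337*(1/917764) - 543901/260354 = 2438337/917764 - 543901/260354 = 67829016967/119471764228 ≈ 0.56774)
3372881 + w = 3372881 + 67829016967/119471764228 = 402964111430117835/119471764228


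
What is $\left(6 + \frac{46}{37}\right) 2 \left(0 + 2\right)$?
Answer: $\frac{1072}{37} \approx 28.973$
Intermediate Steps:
$\left(6 + \frac{46}{37}\right) 2 \left(0 + 2\right) = \left(6 + 46 \cdot \frac{1}{37}\right) 2 \cdot 2 = \left(6 + \frac{46}{37}\right) 4 = \frac{268}{37} \cdot 4 = \frac{1072}{37}$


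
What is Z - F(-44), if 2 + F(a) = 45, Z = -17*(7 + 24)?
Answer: -570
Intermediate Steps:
Z = -527 (Z = -17*31 = -527)
F(a) = 43 (F(a) = -2 + 45 = 43)
Z - F(-44) = -527 - 1*43 = -527 - 43 = -570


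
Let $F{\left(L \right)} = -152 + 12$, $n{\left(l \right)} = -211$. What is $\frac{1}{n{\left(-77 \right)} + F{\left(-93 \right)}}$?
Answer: $- \frac{1}{351} \approx -0.002849$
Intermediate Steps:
$F{\left(L \right)} = -140$
$\frac{1}{n{\left(-77 \right)} + F{\left(-93 \right)}} = \frac{1}{-211 - 140} = \frac{1}{-351} = - \frac{1}{351}$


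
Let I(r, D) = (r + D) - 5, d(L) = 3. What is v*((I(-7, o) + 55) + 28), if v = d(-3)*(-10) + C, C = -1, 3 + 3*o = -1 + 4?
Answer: -2201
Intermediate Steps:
o = 0 (o = -1 + (-1 + 4)/3 = -1 + (⅓)*3 = -1 + 1 = 0)
I(r, D) = -5 + D + r (I(r, D) = (D + r) - 5 = -5 + D + r)
v = -31 (v = 3*(-10) - 1 = -30 - 1 = -31)
v*((I(-7, o) + 55) + 28) = -31*(((-5 + 0 - 7) + 55) + 28) = -31*((-12 + 55) + 28) = -31*(43 + 28) = -31*71 = -2201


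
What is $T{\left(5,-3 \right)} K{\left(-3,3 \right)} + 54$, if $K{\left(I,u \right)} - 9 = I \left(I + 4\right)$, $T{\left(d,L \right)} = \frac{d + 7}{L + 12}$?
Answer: $62$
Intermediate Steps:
$T{\left(d,L \right)} = \frac{7 + d}{12 + L}$
$K{\left(I,u \right)} = 9 + I \left(4 + I\right)$ ($K{\left(I,u \right)} = 9 + I \left(I + 4\right) = 9 + I \left(4 + I\right)$)
$T{\left(5,-3 \right)} K{\left(-3,3 \right)} + 54 = \frac{7 + 5}{12 - 3} \left(9 + \left(-3\right)^{2} + 4 \left(-3\right)\right) + 54 = \frac{1}{9} \cdot 12 \left(9 + 9 - 12\right) + 54 = \frac{1}{9} \cdot 12 \cdot 6 + 54 = \frac{4}{3} \cdot 6 + 54 = 8 + 54 = 62$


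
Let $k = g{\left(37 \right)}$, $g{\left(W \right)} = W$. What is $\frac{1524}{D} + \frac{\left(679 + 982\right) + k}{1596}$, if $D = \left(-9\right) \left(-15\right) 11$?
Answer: $\frac{275213}{131670} \approx 2.0902$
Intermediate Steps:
$k = 37$
$D = 1485$ ($D = 135 \cdot 11 = 1485$)
$\frac{1524}{D} + \frac{\left(679 + 982\right) + k}{1596} = \frac{1524}{1485} + \frac{\left(679 + 982\right) + 37}{1596} = 1524 \cdot \frac{1}{1485} + \left(1661 + 37\right) \frac{1}{1596} = \frac{508}{495} + 1698 \cdot \frac{1}{1596} = \frac{508}{495} + \frac{283}{266} = \frac{275213}{131670}$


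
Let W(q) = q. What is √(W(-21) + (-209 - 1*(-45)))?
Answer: I*√185 ≈ 13.601*I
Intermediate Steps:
√(W(-21) + (-209 - 1*(-45))) = √(-21 + (-209 - 1*(-45))) = √(-21 + (-209 + 45)) = √(-21 - 164) = √(-185) = I*√185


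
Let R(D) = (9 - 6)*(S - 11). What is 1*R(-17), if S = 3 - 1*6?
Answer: -42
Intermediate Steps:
S = -3 (S = 3 - 6 = -3)
R(D) = -42 (R(D) = (9 - 6)*(-3 - 11) = 3*(-14) = -42)
1*R(-17) = 1*(-42) = -42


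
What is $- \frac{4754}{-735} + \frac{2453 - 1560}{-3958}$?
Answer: $\frac{18159977}{2909130} \approx 6.2424$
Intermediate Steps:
$- \frac{4754}{-735} + \frac{2453 - 1560}{-3958} = \left(-4754\right) \left(- \frac{1}{735}\right) + 893 \left(- \frac{1}{3958}\right) = \frac{4754}{735} - \frac{893}{3958} = \frac{18159977}{2909130}$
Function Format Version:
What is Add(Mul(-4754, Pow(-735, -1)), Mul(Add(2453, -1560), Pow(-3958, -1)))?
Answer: Rational(18159977, 2909130) ≈ 6.2424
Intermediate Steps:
Add(Mul(-4754, Pow(-735, -1)), Mul(Add(2453, -1560), Pow(-3958, -1))) = Add(Mul(-4754, Rational(-1, 735)), Mul(893, Rational(-1, 3958))) = Add(Rational(4754, 735), Rational(-893, 3958)) = Rational(18159977, 2909130)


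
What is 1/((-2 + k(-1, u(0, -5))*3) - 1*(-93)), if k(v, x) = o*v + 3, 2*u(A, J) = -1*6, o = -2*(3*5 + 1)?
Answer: 1/196 ≈ 0.0051020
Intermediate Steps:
o = -32 (o = -2*(15 + 1) = -2*16 = -32)
u(A, J) = -3 (u(A, J) = (-1*6)/2 = (½)*(-6) = -3)
k(v, x) = 3 - 32*v (k(v, x) = -32*v + 3 = 3 - 32*v)
1/((-2 + k(-1, u(0, -5))*3) - 1*(-93)) = 1/((-2 + (3 - 32*(-1))*3) - 1*(-93)) = 1/((-2 + (3 + 32)*3) + 93) = 1/((-2 + 35*3) + 93) = 1/((-2 + 105) + 93) = 1/(103 + 93) = 1/196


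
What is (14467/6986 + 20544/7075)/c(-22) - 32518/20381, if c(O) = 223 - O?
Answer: -1697645978099/1077732839750 ≈ -1.5752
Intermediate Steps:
(14467/6986 + 20544/7075)/c(-22) - 32518/20381 = (14467/6986 + 20544/7075)/(223 - 1*(-22)) - 32518/20381 = (14467*(1/6986) + 20544*(1/7075))/(223 + 22) - 32518*1/20381 = (14467/6986 + 20544/7075)/245 - 142/89 = (245874409/49425950)*(1/245) - 142/89 = 245874409/12109357750 - 142/89 = -1697645978099/1077732839750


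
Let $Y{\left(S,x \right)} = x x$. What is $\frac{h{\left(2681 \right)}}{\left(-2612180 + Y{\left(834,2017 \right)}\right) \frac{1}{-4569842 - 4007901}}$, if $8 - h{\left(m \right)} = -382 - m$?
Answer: $- \frac{26342248753}{1456109} \approx -18091.0$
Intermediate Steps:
$Y{\left(S,x \right)} = x^{2}$
$h{\left(m \right)} = 390 + m$ ($h{\left(m \right)} = 8 - \left(-382 - m\right) = 8 + \left(382 + m\right) = 390 + m$)
$\frac{h{\left(2681 \right)}}{\left(-2612180 + Y{\left(834,2017 \right)}\right) \frac{1}{-4569842 - 4007901}} = \frac{390 + 2681}{\left(-2612180 + 2017^{2}\right) \frac{1}{-4569842 - 4007901}} = \frac{3071}{\left(-2612180 + 4068289\right) \frac{1}{-8577743}} = \frac{3071}{1456109 \left(- \frac{1}{8577743}\right)} = \frac{3071}{- \frac{1456109}{8577743}} = 3071 \left(- \frac{8577743}{1456109}\right) = - \frac{26342248753}{1456109}$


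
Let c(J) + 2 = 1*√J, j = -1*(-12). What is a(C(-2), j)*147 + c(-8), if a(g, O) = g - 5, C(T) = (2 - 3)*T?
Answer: -443 + 2*I*√2 ≈ -443.0 + 2.8284*I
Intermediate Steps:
j = 12
C(T) = -T
c(J) = -2 + √J (c(J) = -2 + 1*√J = -2 + √J)
a(g, O) = -5 + g
a(C(-2), j)*147 + c(-8) = (-5 - 1*(-2))*147 + (-2 + √(-8)) = (-5 + 2)*147 + (-2 + 2*I*√2) = -3*147 + (-2 + 2*I*√2) = -441 + (-2 + 2*I*√2) = -443 + 2*I*√2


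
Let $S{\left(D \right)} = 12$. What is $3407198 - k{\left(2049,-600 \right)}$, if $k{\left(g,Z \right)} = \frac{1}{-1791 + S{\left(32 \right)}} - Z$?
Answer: $\frac{6060337843}{1779} \approx 3.4066 \cdot 10^{6}$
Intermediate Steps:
$k{\left(g,Z \right)} = - \frac{1}{1779} - Z$ ($k{\left(g,Z \right)} = \frac{1}{-1791 + 12} - Z = \frac{1}{-1779} - Z = - \frac{1}{1779} - Z$)
$3407198 - k{\left(2049,-600 \right)} = 3407198 - \left(- \frac{1}{1779} - -600\right) = 3407198 - \left(- \frac{1}{1779} + 600\right) = 3407198 - \frac{1067399}{1779} = \frac{6060337843}{1779}$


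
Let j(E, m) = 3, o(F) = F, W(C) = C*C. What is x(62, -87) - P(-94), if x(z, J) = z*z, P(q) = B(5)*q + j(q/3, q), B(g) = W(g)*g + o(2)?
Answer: 15779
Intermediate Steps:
W(C) = C²
B(g) = 2 + g³ (B(g) = g²*g + 2 = g³ + 2 = 2 + g³)
P(q) = 3 + 127*q (P(q) = (2 + 5³)*q + 3 = (2 + 125)*q + 3 = 127*q + 3 = 3 + 127*q)
x(z, J) = z²
x(62, -87) - P(-94) = 62² - (3 + 127*(-94)) = 3844 - (3 - 11938) = 3844 - 1*(-11935) = 3844 + 11935 = 15779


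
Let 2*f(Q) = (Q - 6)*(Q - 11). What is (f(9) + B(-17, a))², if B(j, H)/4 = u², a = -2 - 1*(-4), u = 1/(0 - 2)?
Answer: 4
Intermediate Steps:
f(Q) = (-11 + Q)*(-6 + Q)/2 (f(Q) = ((Q - 6)*(Q - 11))/2 = ((-6 + Q)*(-11 + Q))/2 = ((-11 + Q)*(-6 + Q))/2 = (-11 + Q)*(-6 + Q)/2)
u = -½ (u = 1/(-2) = -½ ≈ -0.50000)
a = 2 (a = -2 + 4 = 2)
B(j, H) = 1 (B(j, H) = 4*(-½)² = 4*(¼) = 1)
(f(9) + B(-17, a))² = ((33 + (½)*9² - 17/2*9) + 1)² = ((33 + (½)*81 - 153/2) + 1)² = ((33 + 81/2 - 153/2) + 1)² = (-3 + 1)² = (-2)² = 4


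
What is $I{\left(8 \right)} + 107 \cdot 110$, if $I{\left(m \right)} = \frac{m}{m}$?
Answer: $11771$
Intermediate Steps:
$I{\left(m \right)} = 1$
$I{\left(8 \right)} + 107 \cdot 110 = 1 + 107 \cdot 110 = 1 + 11770 = 11771$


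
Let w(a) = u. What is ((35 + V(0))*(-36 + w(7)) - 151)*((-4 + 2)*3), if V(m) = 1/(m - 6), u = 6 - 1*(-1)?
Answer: 6967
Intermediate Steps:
u = 7 (u = 6 + 1 = 7)
w(a) = 7
V(m) = 1/(-6 + m)
((35 + V(0))*(-36 + w(7)) - 151)*((-4 + 2)*3) = ((35 + 1/(-6 + 0))*(-36 + 7) - 151)*((-4 + 2)*3) = ((35 + 1/(-6))*(-29) - 151)*(-2*3) = ((35 - ⅙)*(-29) - 151)*(-6) = ((209/6)*(-29) - 151)*(-6) = (-6061/6 - 151)*(-6) = -6967/6*(-6) = 6967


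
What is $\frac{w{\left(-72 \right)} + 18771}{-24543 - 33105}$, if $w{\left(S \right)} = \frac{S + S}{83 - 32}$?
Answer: $- \frac{106353}{326672} \approx -0.32556$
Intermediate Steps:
$w{\left(S \right)} = \frac{2 S}{51}$
$\frac{w{\left(-72 \right)} + 18771}{-24543 - 33105} = \frac{\frac{2}{51} \left(-72\right) + 18771}{-24543 - 33105} = \frac{- \frac{48}{17} + 18771}{-57648} = \frac{319059}{17} \left(- \frac{1}{57648}\right) = - \frac{106353}{326672}$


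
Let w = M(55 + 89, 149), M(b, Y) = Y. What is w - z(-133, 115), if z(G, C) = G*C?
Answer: 15444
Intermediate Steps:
z(G, C) = C*G
w = 149
w - z(-133, 115) = 149 - 115*(-133) = 149 - 1*(-15295) = 149 + 15295 = 15444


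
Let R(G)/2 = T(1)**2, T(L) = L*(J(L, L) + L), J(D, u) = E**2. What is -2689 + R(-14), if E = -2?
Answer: -2639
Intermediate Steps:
J(D, u) = 4 (J(D, u) = (-2)**2 = 4)
T(L) = L*(4 + L)
R(G) = 50 (R(G) = 2*(1*(4 + 1))**2 = 2*(1*5)**2 = 2*5**2 = 2*25 = 50)
-2689 + R(-14) = -2689 + 50 = -2639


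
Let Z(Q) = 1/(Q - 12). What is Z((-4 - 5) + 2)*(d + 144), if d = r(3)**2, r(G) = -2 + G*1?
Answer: -145/19 ≈ -7.6316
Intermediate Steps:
r(G) = -2 + G
d = 1 (d = (-2 + 3)**2 = 1**2 = 1)
Z(Q) = 1/(-12 + Q)
Z((-4 - 5) + 2)*(d + 144) = (1 + 144)/(-12 + ((-4 - 5) + 2)) = 145/(-12 + (-9 + 2)) = 145/(-12 - 7) = 145/(-19) = -1/19*145 = -145/19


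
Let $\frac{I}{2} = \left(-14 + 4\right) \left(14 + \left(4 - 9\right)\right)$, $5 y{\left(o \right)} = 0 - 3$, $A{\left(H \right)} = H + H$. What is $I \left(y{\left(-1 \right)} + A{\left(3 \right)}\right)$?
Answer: $-972$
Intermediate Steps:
$A{\left(H \right)} = 2 H$
$y{\left(o \right)} = - \frac{3}{5}$ ($y{\left(o \right)} = \frac{0 - 3}{5} = \frac{1}{5} \left(-3\right) = - \frac{3}{5}$)
$I = -180$ ($I = 2 \left(-14 + 4\right) \left(14 + \left(4 - 9\right)\right) = 2 \left(- 10 \left(14 - 5\right)\right) = 2 \left(\left(-10\right) 9\right) = 2 \left(-90\right) = -180$)
$I \left(y{\left(-1 \right)} + A{\left(3 \right)}\right) = - 180 \left(- \frac{3}{5} + 2 \cdot 3\right) = - 180 \left(- \frac{3}{5} + 6\right) = \left(-180\right) \frac{27}{5} = -972$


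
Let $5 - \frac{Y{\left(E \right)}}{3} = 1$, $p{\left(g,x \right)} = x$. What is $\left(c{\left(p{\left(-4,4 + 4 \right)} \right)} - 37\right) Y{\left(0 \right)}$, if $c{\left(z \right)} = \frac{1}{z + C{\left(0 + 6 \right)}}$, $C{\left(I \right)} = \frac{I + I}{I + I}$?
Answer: $- \frac{1328}{3} \approx -442.67$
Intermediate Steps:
$C{\left(I \right)} = 1$ ($C{\left(I \right)} = \frac{2 I}{2 I} = 2 I \frac{1}{2 I} = 1$)
$Y{\left(E \right)} = 12$ ($Y{\left(E \right)} = 15 - 3 = 12$)
$c{\left(z \right)} = \frac{1}{1 + z}$ ($c{\left(z \right)} = \frac{1}{z + 1} = \frac{1}{1 + z}$)
$\left(c{\left(p{\left(-4,4 + 4 \right)} \right)} - 37\right) Y{\left(0 \right)} = \left(\frac{1}{1 + \left(4 + 4\right)} - 37\right) 12 = \left(\frac{1}{1 + 8} - 37\right) 12 = \left(\frac{1}{9} - 37\right) 12 = \left(- \frac{332}{9}\right) 12 = - \frac{1328}{3}$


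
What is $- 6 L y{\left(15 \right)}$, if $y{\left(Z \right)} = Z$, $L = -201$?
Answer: $18090$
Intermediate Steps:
$- 6 L y{\left(15 \right)} = \left(-6\right) \left(-201\right) 15 = 1206 \cdot 15 = 18090$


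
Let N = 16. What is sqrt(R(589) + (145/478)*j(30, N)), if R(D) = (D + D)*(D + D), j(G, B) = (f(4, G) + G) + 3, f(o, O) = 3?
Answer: sqrt(79266521554)/239 ≈ 1178.0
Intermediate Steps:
j(G, B) = 6 + G (j(G, B) = (3 + G) + 3 = 6 + G)
R(D) = 4*D**2 (R(D) = (2*D)*(2*D) = 4*D**2)
sqrt(R(589) + (145/478)*j(30, N)) = sqrt(4*589**2 + (145/478)*(6 + 30)) = sqrt(4*346921 + (145*(1/478))*36) = sqrt(1387684 + (145/478)*36) = sqrt(1387684 + 2610/239) = sqrt(331659086/239) = sqrt(79266521554)/239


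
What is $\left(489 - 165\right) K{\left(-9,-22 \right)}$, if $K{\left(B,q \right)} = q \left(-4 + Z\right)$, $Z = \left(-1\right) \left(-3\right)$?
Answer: $7128$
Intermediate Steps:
$Z = 3$
$K{\left(B,q \right)} = - q$ ($K{\left(B,q \right)} = q \left(-4 + 3\right) = q \left(-1\right) = - q$)
$\left(489 - 165\right) K{\left(-9,-22 \right)} = \left(489 - 165\right) \left(\left(-1\right) \left(-22\right)\right) = 324 \cdot 22 = 7128$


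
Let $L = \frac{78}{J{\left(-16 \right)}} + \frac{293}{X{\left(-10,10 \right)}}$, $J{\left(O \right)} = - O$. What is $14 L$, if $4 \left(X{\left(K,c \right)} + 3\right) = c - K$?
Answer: $\frac{8477}{4} \approx 2119.3$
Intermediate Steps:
$X{\left(K,c \right)} = -3 - \frac{K}{4} + \frac{c}{4}$ ($X{\left(K,c \right)} = -3 + \frac{c - K}{4} = -3 - \left(- \frac{c}{4} + \frac{K}{4}\right) = -3 - \frac{K}{4} + \frac{c}{4}$)
$L = \frac{1211}{8}$ ($L = \frac{78}{\left(-1\right) \left(-16\right)} + \frac{293}{-3 - - \frac{5}{2} + \frac{1}{4} \cdot 10} = \frac{78}{16} + \frac{293}{-3 + \frac{5}{2} + \frac{5}{2}} = 78 \cdot \frac{1}{16} + \frac{293}{2} = \frac{39}{8} + 293 \cdot \frac{1}{2} = \frac{39}{8} + \frac{293}{2} = \frac{1211}{8} \approx 151.38$)
$14 L = 14 \cdot \frac{1211}{8} = \frac{8477}{4}$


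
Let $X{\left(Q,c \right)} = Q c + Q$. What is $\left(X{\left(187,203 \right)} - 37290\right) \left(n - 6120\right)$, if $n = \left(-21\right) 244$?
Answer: $-9647352$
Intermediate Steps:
$X{\left(Q,c \right)} = Q + Q c$
$n = -5124$
$\left(X{\left(187,203 \right)} - 37290\right) \left(n - 6120\right) = \left(187 \left(1 + 203\right) - 37290\right) \left(-5124 - 6120\right) = \left(187 \cdot 204 - 37290\right) \left(-11244\right) = \left(38148 - 37290\right) \left(-11244\right) = 858 \left(-11244\right) = -9647352$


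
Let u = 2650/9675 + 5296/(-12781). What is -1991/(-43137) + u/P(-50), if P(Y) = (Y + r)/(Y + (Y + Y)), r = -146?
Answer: -71258736028/1161660731679 ≈ -0.061342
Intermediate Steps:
P(Y) = (-146 + Y)/(3*Y) (P(Y) = (Y - 146)/(Y + (Y + Y)) = (-146 + Y)/(Y + 2*Y) = (-146 + Y)/((3*Y)) = (-146 + Y)*(1/(3*Y)) = (-146 + Y)/(3*Y))
u = -694766/4946247 (u = 2650*(1/9675) + 5296*(-1/12781) = 106/387 - 5296/12781 = -694766/4946247 ≈ -0.14046)
-1991/(-43137) + u/P(-50) = -1991/(-43137) - 694766*(-150/(-146 - 50))/4946247 = -1991*(-1/43137) - 694766/(4946247*((⅓)*(-1/50)*(-196))) = 1991/43137 - 694766/(4946247*98/75) = 1991/43137 - 694766/4946247*75/98 = 1991/43137 - 8684575/80788701 = -71258736028/1161660731679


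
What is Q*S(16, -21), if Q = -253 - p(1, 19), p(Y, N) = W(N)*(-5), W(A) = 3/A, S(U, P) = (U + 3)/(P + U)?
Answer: 4792/5 ≈ 958.40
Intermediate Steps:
S(U, P) = (3 + U)/(P + U)
p(Y, N) = -15/N (p(Y, N) = (3/N)*(-5) = -15/N)
Q = -4792/19 (Q = -253 - (-15)/19 = -253 - 1*(-15/19) = -253 + 15/19 = -4792/19 ≈ -252.21)
Q*S(16, -21) = -4792*(3 + 16)/(19*(-21 + 16)) = -4792*19/(19*(-5)) = -(-4792)*19/95 = -4792/19*(-19/5) = 4792/5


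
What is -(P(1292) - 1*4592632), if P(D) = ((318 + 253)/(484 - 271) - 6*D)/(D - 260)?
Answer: 1009535646317/219816 ≈ 4.5926e+6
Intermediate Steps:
P(D) = (571/213 - 6*D)/(-260 + D)
-(P(1292) - 1*4592632) = -((571 - 1278*1292)/(213*(-260 + 1292)) - 1*4592632) = -((1/213)*(571 - 1651176)/1032 - 4592632) = -((1/213)*(1/1032)*(-1650605) - 4592632) = -(-1650605/219816 - 4592632) = -1*(-1009535646317/219816) = 1009535646317/219816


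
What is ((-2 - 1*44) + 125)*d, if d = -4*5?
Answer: -1580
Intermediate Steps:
d = -20
((-2 - 1*44) + 125)*d = ((-2 - 1*44) + 125)*(-20) = ((-2 - 44) + 125)*(-20) = (-46 + 125)*(-20) = 79*(-20) = -1580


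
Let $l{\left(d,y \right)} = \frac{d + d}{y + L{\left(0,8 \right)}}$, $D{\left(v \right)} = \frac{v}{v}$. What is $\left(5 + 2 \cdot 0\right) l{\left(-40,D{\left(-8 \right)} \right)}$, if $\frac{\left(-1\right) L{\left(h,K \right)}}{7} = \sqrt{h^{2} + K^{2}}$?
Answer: $\frac{80}{11} \approx 7.2727$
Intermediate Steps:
$D{\left(v \right)} = 1$
$L{\left(h,K \right)} = - 7 \sqrt{K^{2} + h^{2}}$ ($L{\left(h,K \right)} = - 7 \sqrt{h^{2} + K^{2}} = - 7 \sqrt{K^{2} + h^{2}}$)
$l{\left(d,y \right)} = \frac{2 d}{-56 + y}$ ($l{\left(d,y \right)} = \frac{d + d}{y - 7 \sqrt{8^{2} + 0^{2}}} = \frac{2 d}{y - 7 \sqrt{64 + 0}} = \frac{2 d}{y - 7 \sqrt{64}} = \frac{2 d}{y - 56} = \frac{2 d}{-56 + y}$)
$\left(5 + 2 \cdot 0\right) l{\left(-40,D{\left(-8 \right)} \right)} = \left(5 + 2 \cdot 0\right) 2 \left(-40\right) \frac{1}{-56 + 1} = \left(5 + 0\right) 2 \left(-40\right) \frac{1}{-55} = 5 \cdot 2 \left(-40\right) \left(- \frac{1}{55}\right) = 5 \cdot \frac{16}{11} = \frac{80}{11}$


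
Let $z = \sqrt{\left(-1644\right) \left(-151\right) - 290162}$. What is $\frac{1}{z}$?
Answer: $- \frac{i \sqrt{41918}}{41918} \approx - 0.0048843 i$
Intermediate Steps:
$z = i \sqrt{41918}$ ($z = \sqrt{248244 - 290162} = \sqrt{-41918} = i \sqrt{41918} \approx 204.74 i$)
$\frac{1}{z} = \frac{1}{i \sqrt{41918}} = - \frac{i \sqrt{41918}}{41918}$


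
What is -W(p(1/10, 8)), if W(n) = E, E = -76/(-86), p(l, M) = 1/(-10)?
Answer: -38/43 ≈ -0.88372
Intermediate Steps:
p(l, M) = -1/10
E = 38/43 (E = -76*(-1/86) = 38/43 ≈ 0.88372)
W(n) = 38/43
-W(p(1/10, 8)) = -1*38/43 = -38/43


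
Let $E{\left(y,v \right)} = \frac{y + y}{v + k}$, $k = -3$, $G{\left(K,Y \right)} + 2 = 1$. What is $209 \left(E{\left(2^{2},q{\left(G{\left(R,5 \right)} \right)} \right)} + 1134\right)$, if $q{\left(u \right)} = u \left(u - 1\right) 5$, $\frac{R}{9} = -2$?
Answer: $\frac{1660714}{7} \approx 2.3724 \cdot 10^{5}$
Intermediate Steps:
$R = -18$ ($R = 9 \left(-2\right) = -18$)
$G{\left(K,Y \right)} = -1$ ($G{\left(K,Y \right)} = -2 + 1 = -1$)
$q{\left(u \right)} = 5 u \left(-1 + u\right)$ ($q{\left(u \right)} = u \left(-1 + u\right) 5 = 5 u \left(-1 + u\right)$)
$E{\left(y,v \right)} = \frac{2 y}{-3 + v}$ ($E{\left(y,v \right)} = \frac{y + y}{v - 3} = \frac{2 y}{-3 + v}$)
$209 \left(E{\left(2^{2},q{\left(G{\left(R,5 \right)} \right)} \right)} + 1134\right) = 209 \left(\frac{2 \cdot 2^{2}}{-3 + 5 \left(-1\right) \left(-1 - 1\right)} + 1134\right) = 209 \left(2 \cdot 4 \frac{1}{-3 + 5 \left(-1\right) \left(-2\right)} + 1134\right) = 209 \left(2 \cdot 4 \frac{1}{-3 + 10} + 1134\right) = 209 \left(2 \cdot 4 \cdot \frac{1}{7} + 1134\right) = 209 \left(\frac{8}{7} + 1134\right) = 209 \cdot \frac{7946}{7} = \frac{1660714}{7}$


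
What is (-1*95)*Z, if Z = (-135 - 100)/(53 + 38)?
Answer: 22325/91 ≈ 245.33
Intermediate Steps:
Z = -235/91 ≈ -2.5824
(-1*95)*Z = -1*95*(-235/91) = -95*(-235/91) = 22325/91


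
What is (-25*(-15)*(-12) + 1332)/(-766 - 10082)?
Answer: 33/113 ≈ 0.29204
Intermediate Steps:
(-25*(-15)*(-12) + 1332)/(-766 - 10082) = (375*(-12) + 1332)/(-10848) = (-4500 + 1332)*(-1/10848) = -3168*(-1/10848) = 33/113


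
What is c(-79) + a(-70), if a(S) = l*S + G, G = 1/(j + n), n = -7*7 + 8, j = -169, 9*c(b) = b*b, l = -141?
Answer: 6654967/630 ≈ 10563.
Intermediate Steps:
c(b) = b²/9 (c(b) = (b*b)/9 = b²/9)
n = -41 (n = -49 + 8 = -41)
G = -1/210 (G = 1/(-169 - 41) = 1/(-210) = -1/210 ≈ -0.0047619)
a(S) = -1/210 - 141*S (a(S) = -141*S - 1/210 = -1/210 - 141*S)
c(-79) + a(-70) = (⅑)*(-79)² + (-1/210 - 141*(-70)) = (⅑)*6241 + (-1/210 + 9870) = 6241/9 + 2072699/210 = 6654967/630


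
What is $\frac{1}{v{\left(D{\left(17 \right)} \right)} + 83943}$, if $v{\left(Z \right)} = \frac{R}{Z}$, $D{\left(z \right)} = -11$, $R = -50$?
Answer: $\frac{11}{923423} \approx 1.1912 \cdot 10^{-5}$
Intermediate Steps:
$v{\left(Z \right)} = - \frac{50}{Z}$
$\frac{1}{v{\left(D{\left(17 \right)} \right)} + 83943} = \frac{1}{- \frac{50}{-11} + 83943} = \frac{1}{\left(-50\right) \left(- \frac{1}{11}\right) + 83943} = \frac{1}{\frac{50}{11} + 83943} = \frac{1}{\frac{923423}{11}} = \frac{11}{923423}$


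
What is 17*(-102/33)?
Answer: -578/11 ≈ -52.545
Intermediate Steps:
17*(-102/33) = 17*(-102*1/33) = 17*(-34/11) = -578/11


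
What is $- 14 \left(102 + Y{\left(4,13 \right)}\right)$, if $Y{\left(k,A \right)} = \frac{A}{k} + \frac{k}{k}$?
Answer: $- \frac{2975}{2} \approx -1487.5$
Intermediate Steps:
$Y{\left(k,A \right)} = 1 + \frac{A}{k}$ ($Y{\left(k,A \right)} = \frac{A}{k} + 1 = 1 + \frac{A}{k}$)
$- 14 \left(102 + Y{\left(4,13 \right)}\right) = - 14 \left(102 + \frac{13 + 4}{4}\right) = - 14 \left(102 + \frac{1}{4} \cdot 17\right) = - 14 \left(102 + \frac{17}{4}\right) = \left(-14\right) \frac{425}{4} = - \frac{2975}{2}$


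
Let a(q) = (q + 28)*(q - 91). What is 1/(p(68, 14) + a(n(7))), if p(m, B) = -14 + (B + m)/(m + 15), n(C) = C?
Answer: -83/245100 ≈ -0.00033864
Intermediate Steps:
a(q) = (-91 + q)*(28 + q) (a(q) = (28 + q)*(-91 + q) = (-91 + q)*(28 + q))
p(m, B) = -14 + (B + m)/(15 + m)
1/(p(68, 14) + a(n(7))) = 1/((-210 + 14 - 13*68)/(15 + 68) + (-2548 + 7² - 63*7)) = 1/((-210 + 14 - 884)/83 + (-2548 + 49 - 441)) = 1/((1/83)*(-1080) - 2940) = 1/(-1080/83 - 2940) = 1/(-245100/83) = -83/245100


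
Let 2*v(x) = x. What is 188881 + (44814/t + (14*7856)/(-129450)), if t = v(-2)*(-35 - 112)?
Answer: 85714997281/453075 ≈ 1.8919e+5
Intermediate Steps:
v(x) = x/2
t = 147 (t = ((½)*(-2))*(-35 - 112) = -1*(-147) = 147)
188881 + (44814/t + (14*7856)/(-129450)) = 188881 + (44814/147 + (14*7856)/(-129450)) = 188881 + (44814*(1/147) + 109984*(-1/129450)) = 188881 + (2134/7 - 54992/64725) = 188881 + 137738206/453075 = 85714997281/453075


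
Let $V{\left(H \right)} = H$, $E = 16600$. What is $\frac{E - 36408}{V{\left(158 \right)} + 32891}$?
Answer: $- \frac{19808}{33049} \approx -0.59935$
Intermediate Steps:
$\frac{E - 36408}{V{\left(158 \right)} + 32891} = \frac{16600 - 36408}{158 + 32891} = - \frac{19808}{33049}$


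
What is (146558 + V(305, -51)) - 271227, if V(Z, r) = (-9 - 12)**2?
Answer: -124228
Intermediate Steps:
V(Z, r) = 441 (V(Z, r) = (-21)**2 = 441)
(146558 + V(305, -51)) - 271227 = (146558 + 441) - 271227 = 146999 - 271227 = -124228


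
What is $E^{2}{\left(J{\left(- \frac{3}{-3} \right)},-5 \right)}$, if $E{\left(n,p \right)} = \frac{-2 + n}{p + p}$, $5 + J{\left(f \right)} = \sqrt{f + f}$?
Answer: $\frac{\left(7 - \sqrt{2}\right)^{2}}{100} \approx 0.31201$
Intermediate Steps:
$J{\left(f \right)} = -5 + \sqrt{2} \sqrt{f}$ ($J{\left(f \right)} = -5 + \sqrt{f + f} = -5 + \sqrt{2 f} = -5 + \sqrt{2} \sqrt{f}$)
$E{\left(n,p \right)} = \frac{-2 + n}{2 p}$
$E^{2}{\left(J{\left(- \frac{3}{-3} \right)},-5 \right)} = \left(\frac{-2 - \left(5 - \sqrt{2} \sqrt{- \frac{3}{-3}}\right)}{2 \left(-5\right)}\right)^{2} = \left(\frac{1}{2} \left(- \frac{1}{5}\right) \left(-2 - \left(5 - \sqrt{2} \sqrt{\left(-3\right) \left(- \frac{1}{3}\right)}\right)\right)\right)^{2} = \left(\frac{1}{2} \left(- \frac{1}{5}\right) \left(-2 - \left(5 - \sqrt{2} \sqrt{1}\right)\right)\right)^{2} = \left(\frac{1}{2} \left(- \frac{1}{5}\right) \left(-2 - \left(5 - \sqrt{2} \cdot 1\right)\right)\right)^{2} = \left(\frac{1}{2} \left(- \frac{1}{5}\right) \left(-2 - \left(5 - \sqrt{2}\right)\right)\right)^{2} = \left(\frac{1}{2} \left(- \frac{1}{5}\right) \left(-7 + \sqrt{2}\right)\right)^{2} = \left(\frac{7}{10} - \frac{\sqrt{2}}{10}\right)^{2}$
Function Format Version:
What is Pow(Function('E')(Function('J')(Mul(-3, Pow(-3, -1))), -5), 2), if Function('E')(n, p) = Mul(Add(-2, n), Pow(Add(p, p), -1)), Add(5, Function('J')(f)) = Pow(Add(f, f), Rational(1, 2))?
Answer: Mul(Rational(1, 100), Pow(Add(7, Mul(-1, Pow(2, Rational(1, 2)))), 2)) ≈ 0.31201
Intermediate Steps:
Function('J')(f) = Add(-5, Mul(Pow(2, Rational(1, 2)), Pow(f, Rational(1, 2)))) (Function('J')(f) = Add(-5, Pow(Add(f, f), Rational(1, 2))) = Add(-5, Pow(Mul(2, f), Rational(1, 2))) = Add(-5, Mul(Pow(2, Rational(1, 2)), Pow(f, Rational(1, 2)))))
Function('E')(n, p) = Mul(Rational(1, 2), Pow(p, -1), Add(-2, n)) (Function('E')(n, p) = Mul(Add(-2, n), Pow(Mul(2, p), -1)) = Mul(Add(-2, n), Mul(Rational(1, 2), Pow(p, -1))) = Mul(Rational(1, 2), Pow(p, -1), Add(-2, n)))
Pow(Function('E')(Function('J')(Mul(-3, Pow(-3, -1))), -5), 2) = Pow(Mul(Rational(1, 2), Pow(-5, -1), Add(-2, Add(-5, Mul(Pow(2, Rational(1, 2)), Pow(Mul(-3, Pow(-3, -1)), Rational(1, 2)))))), 2) = Pow(Mul(Rational(1, 2), Rational(-1, 5), Add(-2, Add(-5, Mul(Pow(2, Rational(1, 2)), Pow(Mul(-3, Rational(-1, 3)), Rational(1, 2)))))), 2) = Pow(Mul(Rational(1, 2), Rational(-1, 5), Add(-2, Add(-5, Mul(Pow(2, Rational(1, 2)), Pow(1, Rational(1, 2)))))), 2) = Pow(Mul(Rational(1, 2), Rational(-1, 5), Add(-2, Add(-5, Mul(Pow(2, Rational(1, 2)), 1)))), 2) = Pow(Mul(Rational(1, 2), Rational(-1, 5), Add(-2, Add(-5, Pow(2, Rational(1, 2))))), 2) = Pow(Mul(Rational(1, 2), Rational(-1, 5), Add(-7, Pow(2, Rational(1, 2)))), 2) = Pow(Add(Rational(7, 10), Mul(Rational(-1, 10), Pow(2, Rational(1, 2)))), 2)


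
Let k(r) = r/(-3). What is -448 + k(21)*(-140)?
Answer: 532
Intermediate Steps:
k(r) = -r/3 (k(r) = r*(-1/3) = -r/3)
-448 + k(21)*(-140) = -448 - 1/3*21*(-140) = -448 - 7*(-140) = -448 + 980 = 532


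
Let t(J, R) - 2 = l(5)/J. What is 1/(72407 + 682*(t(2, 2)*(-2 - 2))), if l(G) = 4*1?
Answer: 1/61495 ≈ 1.6261e-5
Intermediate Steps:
l(G) = 4
t(J, R) = 2 + 4/J
1/(72407 + 682*(t(2, 2)*(-2 - 2))) = 1/(72407 + 682*((2 + 4/2)*(-2 - 2))) = 1/(72407 + 682*((2 + 4*(1/2))*(-4))) = 1/(72407 + 682*((2 + 2)*(-4))) = 1/(72407 + 682*(4*(-4))) = 1/(72407 + 682*(-16)) = 1/(72407 - 10912) = 1/61495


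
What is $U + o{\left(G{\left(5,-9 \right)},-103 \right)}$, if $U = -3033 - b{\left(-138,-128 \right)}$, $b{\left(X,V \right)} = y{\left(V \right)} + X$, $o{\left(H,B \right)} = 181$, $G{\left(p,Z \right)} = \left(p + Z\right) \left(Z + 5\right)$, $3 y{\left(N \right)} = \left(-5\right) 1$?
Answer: $- \frac{8137}{3} \approx -2712.3$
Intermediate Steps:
$y{\left(N \right)} = - \frac{5}{3}$ ($y{\left(N \right)} = \frac{\left(-5\right) 1}{3} = \frac{1}{3} \left(-5\right) = - \frac{5}{3}$)
$G{\left(p,Z \right)} = \left(5 + Z\right) \left(Z + p\right)$ ($G{\left(p,Z \right)} = \left(Z + p\right) \left(5 + Z\right) = \left(5 + Z\right) \left(Z + p\right)$)
$b{\left(X,V \right)} = - \frac{5}{3} + X$
$U = - \frac{8680}{3}$ ($U = -3033 - \left(- \frac{5}{3} - 138\right) = -3033 - - \frac{419}{3} = -3033 + \frac{419}{3} = - \frac{8680}{3} \approx -2893.3$)
$U + o{\left(G{\left(5,-9 \right)},-103 \right)} = - \frac{8680}{3} + 181 = - \frac{8137}{3}$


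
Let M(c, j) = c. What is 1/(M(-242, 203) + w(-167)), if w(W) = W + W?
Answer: -1/576 ≈ -0.0017361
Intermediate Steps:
w(W) = 2*W
1/(M(-242, 203) + w(-167)) = 1/(-242 + 2*(-167)) = 1/(-242 - 334) = 1/(-576) = -1/576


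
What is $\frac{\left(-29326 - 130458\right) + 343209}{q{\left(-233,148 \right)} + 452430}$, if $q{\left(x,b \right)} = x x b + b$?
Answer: $\frac{7337}{339494} \approx 0.021612$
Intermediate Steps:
$q{\left(x,b \right)} = b + b x^{2}$ ($q{\left(x,b \right)} = x^{2} b + b = b x^{2} + b = b + b x^{2}$)
$\frac{\left(-29326 - 130458\right) + 343209}{q{\left(-233,148 \right)} + 452430} = \frac{\left(-29326 - 130458\right) + 343209}{148 \left(1 + \left(-233\right)^{2}\right) + 452430} = \frac{\left(-29326 - 130458\right) + 343209}{148 \left(1 + 54289\right) + 452430} = \frac{-159784 + 343209}{148 \cdot 54290 + 452430} = \frac{183425}{8034920 + 452430} = \frac{183425}{8487350} = 183425 \cdot \frac{1}{8487350} = \frac{7337}{339494}$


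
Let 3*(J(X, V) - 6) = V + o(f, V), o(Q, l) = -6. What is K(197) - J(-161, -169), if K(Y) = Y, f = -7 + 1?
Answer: 748/3 ≈ 249.33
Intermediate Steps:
f = -6
J(X, V) = 4 + V/3 (J(X, V) = 6 + (V - 6)/3 = 6 + (-6 + V)/3 = 6 + (-2 + V/3) = 4 + V/3)
K(197) - J(-161, -169) = 197 - (4 + (⅓)*(-169)) = 197 - (4 - 169/3) = 197 - 1*(-157/3) = 197 + 157/3 = 748/3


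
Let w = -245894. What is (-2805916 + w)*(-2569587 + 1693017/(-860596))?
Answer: 3374352727053341445/430298 ≈ 7.8419e+12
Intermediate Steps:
(-2805916 + w)*(-2569587 + 1693017/(-860596)) = (-2805916 - 245894)*(-2569587 + 1693017/(-860596)) = -3051810*(-2569587 + 1693017*(-1/860596)) = -3051810*(-2569587 - 1693017/860596) = -3051810*(-2211377986869/860596) = 3374352727053341445/430298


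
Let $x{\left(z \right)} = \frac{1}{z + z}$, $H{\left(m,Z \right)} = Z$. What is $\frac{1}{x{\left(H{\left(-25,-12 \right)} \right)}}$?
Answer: $-24$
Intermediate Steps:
$x{\left(z \right)} = \frac{1}{2 z}$
$\frac{1}{x{\left(H{\left(-25,-12 \right)} \right)}} = \frac{1}{\frac{1}{2} \frac{1}{-12}} = \frac{1}{\frac{1}{2} \left(- \frac{1}{12}\right)} = \frac{1}{- \frac{1}{24}} = -24$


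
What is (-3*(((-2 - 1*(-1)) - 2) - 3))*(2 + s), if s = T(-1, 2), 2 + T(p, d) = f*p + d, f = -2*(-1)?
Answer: 0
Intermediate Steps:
f = 2
T(p, d) = -2 + d + 2*p (T(p, d) = -2 + (2*p + d) = -2 + (d + 2*p) = -2 + d + 2*p)
s = -2 (s = -2 + 2 + 2*(-1) = -2 + 2 - 2 = -2)
(-3*(((-2 - 1*(-1)) - 2) - 3))*(2 + s) = (-3*(((-2 - 1*(-1)) - 2) - 3))*(2 - 2) = -3*(((-2 + 1) - 2) - 3)*0 = -3*((-1 - 2) - 3)*0 = -3*(-3 - 3)*0 = -3*(-6)*0 = 18*0 = 0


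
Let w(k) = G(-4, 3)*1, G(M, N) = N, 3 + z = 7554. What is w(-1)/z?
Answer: 1/2517 ≈ 0.00039730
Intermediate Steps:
z = 7551 (z = -3 + 7554 = 7551)
w(k) = 3 (w(k) = 3*1 = 3)
w(-1)/z = 3/7551 = 3*(1/7551) = 1/2517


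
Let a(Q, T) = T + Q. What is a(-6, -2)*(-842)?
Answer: 6736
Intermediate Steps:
a(Q, T) = Q + T
a(-6, -2)*(-842) = (-6 - 2)*(-842) = -8*(-842) = 6736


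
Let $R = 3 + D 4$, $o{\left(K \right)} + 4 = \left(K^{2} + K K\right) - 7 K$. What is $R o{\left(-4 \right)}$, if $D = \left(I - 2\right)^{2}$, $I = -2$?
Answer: $3752$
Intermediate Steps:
$o{\left(K \right)} = -4 - 7 K + 2 K^{2}$ ($o{\left(K \right)} = -4 - \left(- K^{2} + 7 K - K K\right) = -4 - \left(- 2 K^{2} + 7 K\right) = -4 + \left(2 K^{2} - 7 K\right) = -4 + \left(- 7 K + 2 K^{2}\right) = -4 - 7 K + 2 K^{2}$)
$D = 16$ ($D = \left(-2 - 2\right)^{2} = \left(-4\right)^{2} = 16$)
$R = 67$ ($R = 3 + 16 \cdot 4 = 3 + 64 = 67$)
$R o{\left(-4 \right)} = 67 \left(-4 - -28 + 2 \left(-4\right)^{2}\right) = 67 \left(-4 + 28 + 2 \cdot 16\right) = 67 \left(-4 + 28 + 32\right) = 67 \cdot 56 = 3752$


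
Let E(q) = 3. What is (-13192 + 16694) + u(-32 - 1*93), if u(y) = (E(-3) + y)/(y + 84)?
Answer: 143704/41 ≈ 3505.0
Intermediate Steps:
u(y) = (3 + y)/(84 + y) (u(y) = (3 + y)/(y + 84) = (3 + y)/(84 + y))
(-13192 + 16694) + u(-32 - 1*93) = (-13192 + 16694) + (3 + (-32 - 1*93))/(84 + (-32 - 1*93)) = 3502 + (3 + (-32 - 93))/(84 + (-32 - 93)) = 3502 + (3 - 125)/(84 - 125) = 3502 - 122/(-41) = 3502 - 1/41*(-122) = 3502 + 122/41 = 143704/41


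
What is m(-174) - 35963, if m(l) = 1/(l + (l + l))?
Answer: -18772687/522 ≈ -35963.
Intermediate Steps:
m(l) = 1/(3*l) (m(l) = 1/(l + 2*l) = 1/(3*l))
m(-174) - 35963 = (1/3)/(-174) - 35963 = (1/3)*(-1/174) - 35963 = -1/522 - 35963 = -18772687/522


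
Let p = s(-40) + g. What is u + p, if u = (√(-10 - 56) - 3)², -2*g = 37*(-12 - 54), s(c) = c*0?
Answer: 1164 - 6*I*√66 ≈ 1164.0 - 48.744*I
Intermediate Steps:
s(c) = 0
g = 1221 (g = -37*(-12 - 54)/2 = -37*(-66)/2 = -½*(-2442) = 1221)
p = 1221 (p = 0 + 1221 = 1221)
u = (-3 + I*√66)² (u = (√(-66) - 3)² = (I*√66 - 3)² = (-3 + I*√66)² ≈ -57.0 - 48.744*I)
u + p = (3 - I*√66)² + 1221 = 1221 + (3 - I*√66)²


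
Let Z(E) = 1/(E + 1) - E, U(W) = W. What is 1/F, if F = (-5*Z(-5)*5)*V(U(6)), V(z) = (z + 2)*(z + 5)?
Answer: -1/10450 ≈ -9.5694e-5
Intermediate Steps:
Z(E) = 1/(1 + E) - E
V(z) = (2 + z)*(5 + z)
F = -10450 (F = (-5*(1 - 1*(-5) - 1*(-5)**2)/(1 - 5)*5)*(10 + 6**2 + 7*6) = (-5*(1 + 5 - 1*25)/(-4)*5)*(10 + 36 + 42) = (-(-5)*(1 + 5 - 25)/4*5)*88 = (-(-5)*(-19)/4*5)*88 = (-5*19/4*5)*88 = -95/4*5*88 = -475/4*88 = -10450)
1/F = 1/(-10450) = -1/10450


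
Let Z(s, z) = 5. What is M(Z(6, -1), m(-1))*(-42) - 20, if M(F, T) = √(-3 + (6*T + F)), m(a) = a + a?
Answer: -20 - 42*I*√10 ≈ -20.0 - 132.82*I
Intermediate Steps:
m(a) = 2*a
M(F, T) = √(-3 + F + 6*T) (M(F, T) = √(-3 + (F + 6*T)) = √(-3 + F + 6*T))
M(Z(6, -1), m(-1))*(-42) - 20 = √(-3 + 5 + 6*(2*(-1)))*(-42) - 20 = √(-3 + 5 + 6*(-2))*(-42) - 20 = √(-3 + 5 - 12)*(-42) - 20 = √(-10)*(-42) - 20 = (I*√10)*(-42) - 20 = -42*I*√10 - 20 = -20 - 42*I*√10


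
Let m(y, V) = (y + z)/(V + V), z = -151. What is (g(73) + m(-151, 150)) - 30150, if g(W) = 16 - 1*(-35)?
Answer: -4515001/150 ≈ -30100.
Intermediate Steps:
m(y, V) = (-151 + y)/(2*V) (m(y, V) = (y - 151)/(V + V) = (-151 + y)/((2*V)) = (-151 + y)*(1/(2*V)) = (-151 + y)/(2*V))
g(W) = 51 (g(W) = 16 + 35 = 51)
(g(73) + m(-151, 150)) - 30150 = (51 + (½)*(-151 - 151)/150) - 30150 = (51 + (½)*(1/150)*(-302)) - 30150 = (51 - 151/150) - 30150 = 7499/150 - 30150 = -4515001/150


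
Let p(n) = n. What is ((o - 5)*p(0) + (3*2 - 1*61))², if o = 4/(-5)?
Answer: 3025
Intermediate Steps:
o = -⅘ (o = 4*(-⅕) = -⅘ ≈ -0.80000)
((o - 5)*p(0) + (3*2 - 1*61))² = ((-⅘ - 5)*0 + (3*2 - 1*61))² = (-29/5*0 + (6 - 61))² = (0 - 55)² = (-55)² = 3025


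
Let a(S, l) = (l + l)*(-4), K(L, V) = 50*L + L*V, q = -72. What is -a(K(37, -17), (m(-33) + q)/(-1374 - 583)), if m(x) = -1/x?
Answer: 1000/3399 ≈ 0.29420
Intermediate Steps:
a(S, l) = -8*l (a(S, l) = (2*l)*(-4) = -8*l)
-a(K(37, -17), (m(-33) + q)/(-1374 - 583)) = -(-8)*(-1/(-33) - 72)/(-1374 - 583) = -(-8)*(-1*(-1/33) - 72)/(-1957) = -(-8)*(1/33 - 72)*(-1/1957) = -(-8)*(-2375/33*(-1/1957)) = -(-8)*125/3399 = -1*(-1000/3399) = 1000/3399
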